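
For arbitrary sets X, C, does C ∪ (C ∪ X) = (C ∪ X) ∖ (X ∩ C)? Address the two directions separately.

Forward inclusion. This inclusion fails. Take X = {1}, C = {1}; then 1 ∈ C ∪ (C ∪ X) but 1 ∉ (C ∪ X) ∖ (X ∩ C).

Reverse inclusion. Let x ∈ (C ∪ X) ∖ (X ∩ C). Then either x ∈ X and x ∉ C; or x ∈ C and x ∉ X. In each case x ∈ C ∪ (C ∪ X), so (C ∪ X) ∖ (X ∩ C) ⊆ C ∪ (C ∪ X).

(⊆) fails; (⊇) holds.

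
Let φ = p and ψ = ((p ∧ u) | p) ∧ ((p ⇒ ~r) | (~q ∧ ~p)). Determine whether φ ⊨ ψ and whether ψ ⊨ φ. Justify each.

(⟹) This fails. Under r = T, u = F, q = F, p = T, the left side is true but the right side is false.

(⟸) Assume the antecedent. If u is true, the antecedent forces (r = F, u = T, q = F, p = T) or (r = F, u = T, q = T, p = T), and p holds there. If u is false, the antecedent forces (r = F, u = F, q = F, p = T) or (r = F, u = F, q = T, p = T), and p holds there. Either way p holds.

(⇒) fails; (⇐) holds.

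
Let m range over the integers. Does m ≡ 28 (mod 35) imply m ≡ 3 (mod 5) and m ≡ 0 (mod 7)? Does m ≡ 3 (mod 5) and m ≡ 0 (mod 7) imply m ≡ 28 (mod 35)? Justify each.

Both directions hold.

(⇒) Suppose m ≡ 28 (mod 35); write m = 35j + 28. Since 5 ∣ 35, reducing mod 5 gives m ≡ 28 ≡ 3 (mod 5); since 7 ∣ 35, reducing mod 7 gives m ≡ 28 ≡ 0 (mod 7).

(⇐) Conversely, if m ≡ 3 (mod 5) and m ≡ 0 (mod 7), then by the Chinese remainder theorem m ≡ 28 (mod 35). This is exactly m ≡ 28 (mod 35).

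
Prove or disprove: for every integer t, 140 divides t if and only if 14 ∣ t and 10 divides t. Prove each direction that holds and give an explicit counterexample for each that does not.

Not equivalent: only (⇒) holds.

[⇒] If 140 ∣ t, write t = 140q. Since 140 = 10·14, t = 14·(10q), so 14 ∣ t; and since 140 = 14·10, t = 10·(14q), so 10 ∣ t.

[⇐] This fails: take t = 70. Both 14 ∣ 70 and 10 ∣ 70, yet 70 is not a multiple of 140 (since 70 = 0·140 + 70), so 140 ∤ 70.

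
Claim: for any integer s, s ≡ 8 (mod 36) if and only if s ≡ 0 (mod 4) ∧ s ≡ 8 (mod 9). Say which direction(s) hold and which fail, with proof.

Equivalent; both directions hold.

[⇒] Suppose s ≡ 8 (mod 36); write s = 36j + 8. Since 4 ∣ 36, reducing mod 4 gives s ≡ 8 ≡ 0 (mod 4); since 9 ∣ 36, reducing mod 9 gives s ≡ 8 (mod 9).

[⇐] Conversely, if s ≡ 0 (mod 4) and s ≡ 8 (mod 9), then by the Chinese remainder theorem s ≡ 8 (mod 36). This is exactly s ≡ 8 (mod 36).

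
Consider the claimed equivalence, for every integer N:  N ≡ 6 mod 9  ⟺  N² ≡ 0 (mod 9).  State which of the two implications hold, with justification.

(→) Suppose N ≡ 6 mod 9. Write N = 9j + 6. Then (9j + 6)² = 81j² + 108j + 36 = 9(9j² + 12j + 4) + 0, so N² ≡ 0 (mod 9).

(←) This fails: take N = 0. Then 0² = 0 ≡ 0 (mod 9), yet 0 ≡ 0 (mod 9), not 6.

Only the forward direction holds.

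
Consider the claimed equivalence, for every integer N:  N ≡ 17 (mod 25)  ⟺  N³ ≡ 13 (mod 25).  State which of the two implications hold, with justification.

Both directions hold; the statement is true.

Forward direction. Suppose N ≡ 17 (mod 25). Write N = 25j + 17. Then (25j + 17)³ = 15625j³ + 31875j² + 21675j + 4913 = 25(625j³ + 1275j² + 867j + 196) + 13, so N³ ≡ 13 (mod 25).

Converse. Suppose N³ ≡ 13 (mod 25). The only residue r in {0, …, 24} with r³ ≡ 13 (mod 25) is r = 17, so N ≡ 17 (mod 25).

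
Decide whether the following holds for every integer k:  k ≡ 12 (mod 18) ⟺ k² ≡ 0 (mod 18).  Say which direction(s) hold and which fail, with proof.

(⟹) Suppose k ≡ 12 (mod 18). Write k = 18j + 12. Then (18j + 12)² = 324j² + 432j + 144 = 18(18j² + 24j + 8) + 0, so k² ≡ 0 (mod 18).

(⟸) This fails: take k = 0. Then 0² = 0 ≡ 0 (mod 18), yet 0 ≡ 0 (mod 18), not 12.

Not equivalent: only (⇒) holds.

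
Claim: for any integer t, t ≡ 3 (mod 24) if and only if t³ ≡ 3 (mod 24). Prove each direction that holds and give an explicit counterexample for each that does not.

Both implications hold.

(⟹) Suppose t ≡ 3 (mod 24). Write t = 24j + 3. Then (24j + 3)³ = 13824j³ + 5184j² + 648j + 27 = 24(576j³ + 216j² + 27j + 1) + 3, so t³ ≡ 3 (mod 24).

(⟸) Conversely, suppose t³ ≡ 3 (mod 24). The only residue r in {0, …, 23} with r³ ≡ 3 (mod 24) is r = 3, so t ≡ 3 (mod 24).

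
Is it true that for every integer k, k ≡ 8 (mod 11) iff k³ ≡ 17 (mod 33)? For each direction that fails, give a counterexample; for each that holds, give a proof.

The forward direction fails; the converse holds.

[⇐] The residues r modulo 33 with r³ ≡ 17 (mod 33) are exactly {8}, and each is ≡ 8 (mod 11).

[⇒] This fails: take k = 19. Then 19 ≡ 8 (mod 11), but 19³ = 6859 ≡ 28 (mod 33), not 17.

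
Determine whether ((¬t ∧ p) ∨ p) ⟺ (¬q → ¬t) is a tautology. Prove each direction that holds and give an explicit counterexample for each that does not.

Neither implication holds.

(⇒) This fails. Under p = T, t = T, q = F, the left side is true but the right side is false.

(⇐) This fails. Under p = F, t = F, q = F, the left side is false but the right side is true.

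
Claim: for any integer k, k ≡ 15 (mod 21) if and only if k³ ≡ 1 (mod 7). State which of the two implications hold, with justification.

(⇒) holds; (⇐) fails.

Converse. This fails: take k = 1. Then 1³ = 1 ≡ 1 (mod 7), yet 1 ≡ 1 (mod 21), not 15.

Forward direction. Suppose k ≡ 15 (mod 21). Then k³ ≡ 15³ = 3375 (mod 21), and since 7 ∣ 21, also k³ ≡ 1 (mod 7).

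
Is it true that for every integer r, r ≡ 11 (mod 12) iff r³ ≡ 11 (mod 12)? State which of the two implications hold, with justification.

(→) Suppose r ≡ 11 (mod 12). Write r = 12j + 11. Then (12j + 11)³ = 1728j³ + 4752j² + 4356j + 1331 = 12(144j³ + 396j² + 363j + 110) + 11, so r³ ≡ 11 (mod 12).

(←) For the converse, argue contrapositively. If r ≢ 11 (mod 12), then r is congruent to one of 0, 1, 2, 3, 4, 5, 6, 7, 8, 9, 10 modulo 12, and these give r³ ≡ 0, 1, 8, 3, 4, 5, 0, 7, 8, 9, 4 respectively — never 11.

The biconditional holds.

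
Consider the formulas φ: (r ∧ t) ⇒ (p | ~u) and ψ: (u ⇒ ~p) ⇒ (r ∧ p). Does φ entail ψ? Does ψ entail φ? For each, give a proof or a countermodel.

(←) Assume the antecedent. If p is true, (r ∧ t) ⇒ (p | ~u) reduces to true regardless of the other variables. If p is false, the antecedent cannot hold. Either way (r ∧ t) ⇒ (p | ~u) holds.

(→) This fails. Under u = F, r = F, t = F, p = F, the left side is true but the right side is false.

Not equivalent: only (⇐) holds.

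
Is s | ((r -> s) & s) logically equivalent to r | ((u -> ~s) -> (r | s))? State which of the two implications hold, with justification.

(⟹) Assume the antecedent. If r is true, r | ((u -> ~s) -> (r | s)) reduces to true regardless of the other variables. If r is false, the antecedent forces (r = F, s = T, u = F) or (r = F, s = T, u = T), and r | ((u -> ~s) -> (r | s)) holds there. Either way r | ((u -> ~s) -> (r | s)) holds.

(⟸) This fails. Under r = T, s = F, u = F, the left side is false but the right side is true.

Not equivalent: only (⇒) holds.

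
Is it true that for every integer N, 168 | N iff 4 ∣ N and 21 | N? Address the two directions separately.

(⇒) holds; (⇐) fails.

Forward direction. If 168 ∣ N, write N = 168q. Since 168 = 42·4, N = 4·(42q), so 4 ∣ N; and since 168 = 8·21, N = 21·(8q), so 21 ∣ N.

Converse. This fails: take N = 84. Both 4 ∣ 84 and 21 ∣ 84, yet 84 is not a multiple of 168 (since 84 = 0·168 + 84), so 168 ∤ 84.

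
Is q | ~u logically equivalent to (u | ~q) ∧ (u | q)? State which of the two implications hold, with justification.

Neither implication holds.

[⇒] This fails. Under u = F, q = F, the left side is true but the right side is false.

[⇐] This fails. Under u = T, q = F, the left side is false but the right side is true.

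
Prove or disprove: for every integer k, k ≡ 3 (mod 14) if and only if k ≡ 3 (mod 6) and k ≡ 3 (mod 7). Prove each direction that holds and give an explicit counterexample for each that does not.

Only the reverse direction holds.

Converse. If k ≡ 3 (mod 6) and k ≡ 3 (mod 7), then by the Chinese remainder theorem k ≡ 3 (mod 42). Since 3 ≡ 3 (mod 14) and 14 ∣ 42, we get k ≡ 3 (mod 14).

Forward direction. This fails: k = 17 gives 17 ≡ 3 (mod 14) but 17 ≡ 5 (mod 6), so the conjunction on the right does not hold.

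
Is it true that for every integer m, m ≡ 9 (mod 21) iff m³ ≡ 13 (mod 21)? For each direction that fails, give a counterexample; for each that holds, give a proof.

Both directions fail.

(⟹) This fails: take m = 9. Then 9 ≡ 9 (mod 21), but 9³ = 729 ≡ 15 (mod 21), not 13.

(⟸) This fails: take m = 10. Then 10³ = 1000 ≡ 13 (mod 21), yet 10 ≡ 10 (mod 21), not 9.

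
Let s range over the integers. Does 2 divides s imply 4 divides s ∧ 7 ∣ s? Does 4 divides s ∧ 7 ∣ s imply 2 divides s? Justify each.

(⟸) Suppose 4 ∣ s and 7 ∣ s. Any common multiple of 4 and 7 is a multiple of their lcm; here gcd(4, 7) = 1, so lcm(4, 7) = 4·7 = 28, so 28 ∣ s. Since 2 ∣ 28, it follows that 2 ∣ s.

(⟹) This fails: take s = 2. Certainly 2 ∣ 2, but 4 ∤ 2.

The forward direction fails; the converse holds.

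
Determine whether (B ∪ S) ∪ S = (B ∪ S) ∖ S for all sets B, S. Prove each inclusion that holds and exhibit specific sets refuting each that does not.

(⟹) This inclusion fails. Take B = ∅, S = {1}; then 1 ∈ (B ∪ S) ∪ S but 1 ∉ (B ∪ S) ∖ S.

(⟸) Let x ∈ (B ∪ S) ∖ S. Then x ∈ B and x ∉ S, from which x ∈ (B ∪ S) ∪ S.

(⊆) fails; (⊇) holds.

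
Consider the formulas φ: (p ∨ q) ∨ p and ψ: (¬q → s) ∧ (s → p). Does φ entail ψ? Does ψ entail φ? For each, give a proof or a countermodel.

Only the converse holds.

Forward direction. This fails. Under s = T, q = T, p = F, the left side is true but the right side is false.

Converse. Assume the antecedent. If s is true, the antecedent forces (s = T, q = F, p = T) or (s = T, q = T, p = T), and (p ∨ q) ∨ p holds there. If s is false, the antecedent forces (s = F, q = T, p = F) or (s = F, q = T, p = T), and (p ∨ q) ∨ p holds there. Either way (p ∨ q) ∨ p holds.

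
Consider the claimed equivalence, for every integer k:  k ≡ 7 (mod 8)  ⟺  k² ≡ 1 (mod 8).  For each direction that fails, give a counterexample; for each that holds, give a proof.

Only the forward direction holds.

(⇒) Suppose k ≡ 7 (mod 8). Write k = 8j + 7. Then (8j + 7)² = 64j² + 112j + 49 = 8(8j² + 14j + 6) + 1, so k² ≡ 1 (mod 8).

(⇐) This fails: take k = 1. Then 1² = 1 ≡ 1 (mod 8), yet 1 ≡ 1 (mod 8), not 7.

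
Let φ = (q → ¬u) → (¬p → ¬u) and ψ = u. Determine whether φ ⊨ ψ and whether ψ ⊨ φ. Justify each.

(⇒) This fails. Under q = F, u = F, p = F, the left side is true but the right side is false.

(⇐) This fails. Under q = F, u = T, p = F, the left side is false but the right side is true.

(⇒) fails and (⇐) fails.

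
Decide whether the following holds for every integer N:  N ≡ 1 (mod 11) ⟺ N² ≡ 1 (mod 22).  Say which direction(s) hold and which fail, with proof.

(→) This fails: take N = 12. Then 12 ≡ 1 (mod 11), but 12² = 144 ≡ 12 (mod 22), not 1.

(←) This fails: take N = 21. Then 21² = 441 ≡ 1 (mod 22), yet 21 ≡ 10 (mod 11), not 1.

(⇒) fails and (⇐) fails.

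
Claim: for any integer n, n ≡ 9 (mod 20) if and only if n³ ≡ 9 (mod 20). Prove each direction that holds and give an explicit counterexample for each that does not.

The biconditional holds.

(⟸) Suppose n³ ≡ 9 (mod 20). The only residue r in {0, …, 19} with r³ ≡ 9 (mod 20) is r = 9, so n ≡ 9 (mod 20).

(⟹) Suppose n ≡ 9 (mod 20). Write n = 20j + 9. Then (20j + 9)³ = 8000j³ + 10800j² + 4860j + 729 = 20(400j³ + 540j² + 243j + 36) + 9, so n³ ≡ 9 (mod 20).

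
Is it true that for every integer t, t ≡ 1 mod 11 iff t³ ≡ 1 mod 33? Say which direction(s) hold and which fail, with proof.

The forward direction fails; the converse holds.

(→) This fails: take t = 12. Then 12 ≡ 1 (mod 11), but 12³ = 1728 ≡ 12 (mod 33), not 1.

(←) Conversely, the residues r modulo 33 with r³ ≡ 1 (mod 33) are exactly {1}, and each is ≡ 1 (mod 11).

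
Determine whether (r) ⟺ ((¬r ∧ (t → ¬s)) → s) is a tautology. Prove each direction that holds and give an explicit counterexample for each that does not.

[⇐] This fails. Under t = F, r = F, s = T, the left side is false but the right side is true.

[⇒] Assume the antecedent. If t is true, the antecedent forces (t = T, r = T, s = F) or (t = T, r = T, s = T), and (¬r ∧ (t → ¬s)) → s holds there. If t is false, the antecedent forces (t = F, r = T, s = F) or (t = F, r = T, s = T), and (¬r ∧ (t → ¬s)) → s holds there. Either way (¬r ∧ (t → ¬s)) → s holds.

The forward direction holds; the converse fails.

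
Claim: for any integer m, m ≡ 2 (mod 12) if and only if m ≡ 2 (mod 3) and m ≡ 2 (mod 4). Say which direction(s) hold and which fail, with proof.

Both implications hold.

(⟸) If m ≡ 2 (mod 3) and m ≡ 2 (mod 4), then by the Chinese remainder theorem m ≡ 2 (mod 12). This is exactly m ≡ 2 (mod 12).

(⟹) Suppose m ≡ 2 (mod 12); write m = 12j + 2. Since 3 ∣ 12, reducing mod 3 gives m ≡ 2 (mod 3); since 4 ∣ 12, reducing mod 4 gives m ≡ 2 (mod 4).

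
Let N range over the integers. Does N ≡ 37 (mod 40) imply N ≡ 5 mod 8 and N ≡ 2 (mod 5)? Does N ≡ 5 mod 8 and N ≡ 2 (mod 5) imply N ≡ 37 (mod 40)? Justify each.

[⇐] If N ≡ 5 (mod 8) and N ≡ 2 (mod 5), then by the Chinese remainder theorem N ≡ 37 (mod 40). This is exactly N ≡ 37 (mod 40).

[⇒] Suppose N ≡ 37 (mod 40); write N = 40j + 37. Since 8 ∣ 40, reducing mod 8 gives N ≡ 37 ≡ 5 (mod 8); since 5 ∣ 40, reducing mod 5 gives N ≡ 37 ≡ 2 (mod 5).

Both implications hold.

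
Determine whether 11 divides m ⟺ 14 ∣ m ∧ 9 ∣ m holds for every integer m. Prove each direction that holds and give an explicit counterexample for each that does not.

Forward direction. This fails: take m = 11. Certainly 11 ∣ 11, but 14 ∤ 11.

Converse. This fails: take m = 126. Both 14 ∣ 126 and 9 ∣ 126, yet 126 is not a multiple of 11 (since 126 = 11·11 + 5), so 11 ∤ 126.

Both directions fail.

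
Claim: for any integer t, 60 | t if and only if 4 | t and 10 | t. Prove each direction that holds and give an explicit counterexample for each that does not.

Only the forward implication holds.

Converse. This fails: take t = 20. Both 4 ∣ 20 and 10 ∣ 20, yet 20 is not a multiple of 60 (since 20 = 0·60 + 20), so 60 ∤ 20.

Forward direction. If 60 ∣ t, write t = 60q. Since 60 = 15·4, t = 4·(15q), so 4 ∣ t; and since 60 = 6·10, t = 10·(6q), so 10 ∣ t.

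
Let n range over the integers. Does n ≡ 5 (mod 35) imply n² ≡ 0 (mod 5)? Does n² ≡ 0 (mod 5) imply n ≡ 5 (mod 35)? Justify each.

(←) This fails: take n = 0. Then 0² = 0 ≡ 0 (mod 5), yet 0 ≡ 0 (mod 35), not 5.

(→) Suppose n ≡ 5 (mod 35). Then n² ≡ 5² = 25 (mod 35), and since 5 ∣ 35, also n² ≡ 0 (mod 5).

Only the forward implication holds.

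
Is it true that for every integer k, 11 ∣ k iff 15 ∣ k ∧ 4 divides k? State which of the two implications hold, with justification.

Neither direction holds.

(→) This fails: take k = 11. Certainly 11 ∣ 11, but 15 ∤ 11.

(←) This fails: take k = 60. Both 15 ∣ 60 and 4 ∣ 60, yet 60 is not a multiple of 11 (since 60 = 5·11 + 5), so 11 ∤ 60.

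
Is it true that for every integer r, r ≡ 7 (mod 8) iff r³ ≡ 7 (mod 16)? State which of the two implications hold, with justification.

Not equivalent: only (⇐) holds.

[⇒] This fails: take r = 15. Then 15 ≡ 7 (mod 8), but 15³ = 3375 ≡ 15 (mod 16), not 7.

[⇐] Conversely, the residues r modulo 16 with r³ ≡ 7 (mod 16) are exactly {7}, and each is ≡ 7 (mod 8).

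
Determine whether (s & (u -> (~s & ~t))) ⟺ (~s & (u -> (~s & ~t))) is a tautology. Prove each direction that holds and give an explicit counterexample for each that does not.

Both directions fail.

(⇒) This fails. Under t = F, u = F, s = T, the left side is true but the right side is false.

(⇐) This fails. Under t = F, u = F, s = F, the left side is false but the right side is true.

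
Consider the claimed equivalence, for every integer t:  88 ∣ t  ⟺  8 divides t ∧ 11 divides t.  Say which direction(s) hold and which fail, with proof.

Both implications hold.

(→) If 88 ∣ t, write t = 88q. Since 88 = 11·8, t = 8·(11q), so 8 ∣ t; and since 88 = 8·11, t = 11·(8q), so 11 ∣ t.

(←) Suppose 8 ∣ t and 11 ∣ t. Any common multiple of 8 and 11 is a multiple of their lcm; here gcd(8, 11) = 1, so lcm(8, 11) = 8·11 = 88, so 88 ∣ t.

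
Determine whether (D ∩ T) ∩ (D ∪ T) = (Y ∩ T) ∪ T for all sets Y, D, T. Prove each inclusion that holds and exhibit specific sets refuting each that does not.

(⟹) Let x ∈ (D ∩ T) ∩ (D ∪ T). Then either x ∈ D ∩ T and x ∉ Y; or x ∈ Y ∩ D ∩ T. In each case x ∈ (Y ∩ T) ∪ T, so (D ∩ T) ∩ (D ∪ T) ⊆ (Y ∩ T) ∪ T.

(⟸) This inclusion fails. Take Y = ∅, D = ∅, T = {1}; then 1 ∈ (Y ∩ T) ∪ T but 1 ∉ (D ∩ T) ∩ (D ∪ T).

(⊆) holds; (⊇) fails.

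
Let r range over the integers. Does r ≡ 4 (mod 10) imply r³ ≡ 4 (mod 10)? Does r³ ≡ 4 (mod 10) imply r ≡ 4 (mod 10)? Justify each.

Both directions hold.

(⟸) For the converse, argue contrapositively. If r ≢ 4 (mod 10), then r is congruent to one of 0, 1, 2, 3, 5, 6, 7, 8, 9 modulo 10, and these give r³ ≡ 0, 1, 8, 7, 5, 6, 3, 2, 9 respectively — never 4.

(⟹) Suppose r ≡ 4 (mod 10). Write r = 10j + 4. Then (10j + 4)³ = 1000j³ + 1200j² + 480j + 64 = 10(100j³ + 120j² + 48j + 6) + 4, so r³ ≡ 4 (mod 10).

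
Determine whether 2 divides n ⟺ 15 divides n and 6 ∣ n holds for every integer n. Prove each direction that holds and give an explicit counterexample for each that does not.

(⟹) This fails: take n = 2. Certainly 2 ∣ 2, but 15 ∤ 2.

(⟸) Suppose 15 ∣ n and 6 ∣ n. Any common multiple of 15 and 6 is a multiple of their lcm; here lcm(15, 6) = 15·6/gcd(15, 6) = 90/3 = 30, so 30 ∣ n. Since 2 ∣ 30, it follows that 2 ∣ n.

Only the reverse direction holds.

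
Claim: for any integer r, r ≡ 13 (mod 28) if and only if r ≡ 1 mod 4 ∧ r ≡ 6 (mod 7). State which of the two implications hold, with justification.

(→) Suppose r ≡ 13 (mod 28); write r = 28j + 13. Since 4 ∣ 28, reducing mod 4 gives r ≡ 13 ≡ 1 (mod 4); since 7 ∣ 28, reducing mod 7 gives r ≡ 13 ≡ 6 (mod 7).

(←) Conversely, if r ≡ 1 (mod 4) and r ≡ 6 (mod 7), then by the Chinese remainder theorem r ≡ 13 (mod 28). This is exactly r ≡ 13 (mod 28).

Equivalent; both directions hold.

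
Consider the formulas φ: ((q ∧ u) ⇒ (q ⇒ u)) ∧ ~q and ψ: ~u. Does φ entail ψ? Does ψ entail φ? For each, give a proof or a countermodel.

Both directions fail.

[⇒] This fails. Under u = T, q = F, the left side is true but the right side is false.

[⇐] This fails. Under u = F, q = T, the left side is false but the right side is true.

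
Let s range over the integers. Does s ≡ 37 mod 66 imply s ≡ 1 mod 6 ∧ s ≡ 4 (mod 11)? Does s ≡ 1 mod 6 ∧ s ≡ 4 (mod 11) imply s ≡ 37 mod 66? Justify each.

Both directions hold; the statement is true.

(←) If s ≡ 1 (mod 6) and s ≡ 4 (mod 11), then by the Chinese remainder theorem s ≡ 37 (mod 66). This is exactly s ≡ 37 (mod 66).

(→) Suppose s ≡ 37 (mod 66); write s = 66j + 37. Since 6 ∣ 66, reducing mod 6 gives s ≡ 37 ≡ 1 (mod 6); since 11 ∣ 66, reducing mod 11 gives s ≡ 37 ≡ 4 (mod 11).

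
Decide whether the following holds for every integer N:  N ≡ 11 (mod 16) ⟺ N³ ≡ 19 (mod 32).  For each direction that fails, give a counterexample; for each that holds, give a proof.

Not equivalent: only (⇐) holds.

(⟹) This fails: take N = 27. Then 27 ≡ 11 (mod 16), but 27³ = 19683 ≡ 3 (mod 32), not 19.

(⟸) Conversely, the residues r modulo 32 with r³ ≡ 19 (mod 32) are exactly {11}, and each is ≡ 11 (mod 16).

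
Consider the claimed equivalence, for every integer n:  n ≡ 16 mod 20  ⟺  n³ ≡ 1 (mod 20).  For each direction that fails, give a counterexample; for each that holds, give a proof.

Neither implication holds.

(→) This fails: take n = 16. Then 16 ≡ 16 (mod 20), but 16³ = 4096 ≡ 16 (mod 20), not 1.

(←) This fails: take n = 1. Then 1³ = 1 ≡ 1 (mod 20), yet 1 ≡ 1 (mod 20), not 16.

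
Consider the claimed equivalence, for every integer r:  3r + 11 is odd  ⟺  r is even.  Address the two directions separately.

Equivalent; both directions hold.

(→) Suppose 3r + 11 is odd. Since 3 is odd, 3r and r have the same parity, so 3r + 11 ≡ r + 11 (mod 2). As 11 is odd, 3r + 11 is odd exactly when r is even. Thus r is even.

(←) Conversely, suppose r is even; write r = 2j. Then 3r + 11 = 3·(2j) + 11 = 2·3j + 11, which is odd.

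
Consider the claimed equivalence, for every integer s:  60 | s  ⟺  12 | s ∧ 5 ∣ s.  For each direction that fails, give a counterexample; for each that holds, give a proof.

Both implications hold.

(→) If 60 ∣ s, write s = 60q. Since 60 = 5·12, s = 12·(5q), so 12 ∣ s; and since 60 = 12·5, s = 5·(12q), so 5 ∣ s.

(←) Suppose 12 ∣ s and 5 ∣ s. Any common multiple of 12 and 5 is a multiple of their lcm; here gcd(12, 5) = 1, so lcm(12, 5) = 12·5 = 60, so 60 ∣ s.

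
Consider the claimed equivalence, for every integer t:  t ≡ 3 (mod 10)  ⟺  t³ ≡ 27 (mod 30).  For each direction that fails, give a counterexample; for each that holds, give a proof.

(→) This fails: take t = 13. Then 13 ≡ 3 (mod 10), but 13³ = 2197 ≡ 7 (mod 30), not 27.

(←) Conversely, the residues r modulo 30 with r³ ≡ 27 (mod 30) are exactly {3}, and each is ≡ 3 (mod 10).

Not equivalent: only (⇐) holds.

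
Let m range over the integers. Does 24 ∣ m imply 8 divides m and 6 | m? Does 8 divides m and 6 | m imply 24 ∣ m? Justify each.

The biconditional holds.

Converse. Suppose 8 ∣ m and 6 ∣ m. Any common multiple of 8 and 6 is a multiple of their lcm; here lcm(8, 6) = 8·6/gcd(8, 6) = 48/2 = 24, so 24 ∣ m.

Forward direction. If 24 ∣ m, write m = 24q. Since 24 = 3·8, m = 8·(3q), so 8 ∣ m; and since 24 = 4·6, m = 6·(4q), so 6 ∣ m.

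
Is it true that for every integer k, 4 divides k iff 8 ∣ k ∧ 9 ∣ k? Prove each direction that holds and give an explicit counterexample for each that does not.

Forward direction. This fails: take k = 4. Certainly 4 ∣ 4, but 8 ∤ 4.

Converse. Suppose 8 ∣ k and 9 ∣ k. Any common multiple of 8 and 9 is a multiple of their lcm; here gcd(8, 9) = 1, so lcm(8, 9) = 8·9 = 72, so 72 ∣ k. Since 4 ∣ 72, it follows that 4 ∣ k.

Only the reverse direction holds.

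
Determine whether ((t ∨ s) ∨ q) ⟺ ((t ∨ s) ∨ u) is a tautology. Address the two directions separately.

Forward direction. This fails. Under t = F, u = F, s = F, q = T, the left side is true but the right side is false.

Converse. This fails. Under t = F, u = T, s = F, q = F, the left side is false but the right side is true.

(⇒) fails and (⇐) fails.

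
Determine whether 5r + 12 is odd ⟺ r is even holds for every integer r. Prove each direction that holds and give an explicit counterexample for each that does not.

Neither implication holds.

Forward direction. This fails: r = 7 gives 5r + 12 = 47, which is odd, but 7 is odd, not even.

Converse. This also fails: r = 6 is even, but 5r + 12 = 42 is even, not odd.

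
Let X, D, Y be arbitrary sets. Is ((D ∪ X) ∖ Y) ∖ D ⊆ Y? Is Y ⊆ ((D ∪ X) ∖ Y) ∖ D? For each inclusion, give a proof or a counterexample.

(⟹) This inclusion fails. Take X = {1}, D = ∅, Y = ∅; then 1 ∈ ((D ∪ X) ∖ Y) ∖ D but 1 ∉ Y.

(⟸) This inclusion fails. Take X = ∅, D = ∅, Y = {1}; then 1 ∈ Y but 1 ∉ ((D ∪ X) ∖ Y) ∖ D.

Both inclusions fail.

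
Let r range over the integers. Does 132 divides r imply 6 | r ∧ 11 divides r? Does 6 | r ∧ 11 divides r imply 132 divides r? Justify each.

(→) If 132 ∣ r, write r = 132q. Since 132 = 22·6, r = 6·(22q), so 6 ∣ r; and since 132 = 12·11, r = 11·(12q), so 11 ∣ r.

(←) This fails: take r = 66. Both 6 ∣ 66 and 11 ∣ 66, yet 66 is not a multiple of 132 (since 66 = 0·132 + 66), so 132 ∤ 66.

Only the forward implication holds.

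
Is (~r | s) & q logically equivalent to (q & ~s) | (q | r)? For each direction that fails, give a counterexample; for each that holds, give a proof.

(⇒) holds; (⇐) fails.

(⟸) This fails. Under r = T, q = F, s = F, the left side is false but the right side is true.

(⟹) Assume the antecedent. If r is true, (q & ~s) | (q | r) reduces to true regardless of the other variables. If r is false, the antecedent forces (r = F, q = T, s = F) or (r = F, q = T, s = T), and (q & ~s) | (q | r) holds there. Either way (q & ~s) | (q | r) holds.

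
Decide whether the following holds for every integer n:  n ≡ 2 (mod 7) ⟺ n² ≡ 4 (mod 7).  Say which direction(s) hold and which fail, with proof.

Only the forward implication holds.

[⇒] Suppose n ≡ 2 (mod 7). Write n = 7j + 2. Then (7j + 2)² = 49j² + 28j + 4 = 7(7j² + 4j) + 4, so n² ≡ 4 (mod 7).

[⇐] This fails: take n = 5. Then 5² = 25 ≡ 4 (mod 7), yet 5 ≡ 5 (mod 7), not 2.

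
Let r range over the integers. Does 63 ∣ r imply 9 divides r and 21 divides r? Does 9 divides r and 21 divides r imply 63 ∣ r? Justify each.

(→) If 63 ∣ r, write r = 63q. Since 63 = 7·9, r = 9·(7q), so 9 ∣ r; and since 63 = 3·21, r = 21·(3q), so 21 ∣ r.

(←) Suppose 9 ∣ r and 21 ∣ r. Any common multiple of 9 and 21 is a multiple of their lcm; here lcm(9, 21) = 9·21/gcd(9, 21) = 189/3 = 63, so 63 ∣ r.

The biconditional holds.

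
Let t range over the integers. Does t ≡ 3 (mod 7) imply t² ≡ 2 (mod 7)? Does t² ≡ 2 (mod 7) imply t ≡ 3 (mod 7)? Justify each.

Only the forward implication holds.

Converse. This fails: take t = 4. Then 4² = 16 ≡ 2 (mod 7), yet 4 ≡ 4 (mod 7), not 3.

Forward direction. Suppose t ≡ 3 (mod 7). Write t = 7j + 3. Then (7j + 3)² = 49j² + 42j + 9 = 7(7j² + 6j + 1) + 2, so t² ≡ 2 (mod 7).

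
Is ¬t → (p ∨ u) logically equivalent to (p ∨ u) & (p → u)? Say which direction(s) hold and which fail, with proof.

Not equivalent: only (⇐) holds.

Forward direction. This fails. Under p = T, u = F, t = F, the left side is true but the right side is false.

Converse. Assume the antecedent. If p is true, ¬t → (p ∨ u) reduces to true regardless of the other variables. If p is false, the antecedent forces (p = F, u = T, t = F) or (p = F, u = T, t = T), and ¬t → (p ∨ u) holds there. Either way ¬t → (p ∨ u) holds.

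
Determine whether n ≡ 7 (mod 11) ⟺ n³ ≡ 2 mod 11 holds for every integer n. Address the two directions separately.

Equivalent; both directions hold.

(→) Suppose n ≡ 7 (mod 11). Write n = 11j + 7. Then (11j + 7)³ = 1331j³ + 2541j² + 1617j + 343 = 11(121j³ + 231j² + 147j + 31) + 2, so n³ ≡ 2 (mod 11).

(←) Conversely, suppose n³ ≡ 2 (mod 11). The only residue r in {0, …, 10} with r³ ≡ 2 (mod 11) is r = 7, so n ≡ 7 (mod 11).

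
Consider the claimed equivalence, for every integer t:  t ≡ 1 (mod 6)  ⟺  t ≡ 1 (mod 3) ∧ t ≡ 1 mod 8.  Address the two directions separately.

Converse. If t ≡ 1 (mod 3) and t ≡ 1 (mod 8), then by the Chinese remainder theorem t ≡ 1 (mod 24). Since 1 ≡ 1 (mod 6) and 6 ∣ 24, we get t ≡ 1 (mod 6).

Forward direction. This fails: t = 19 gives 19 ≡ 1 (mod 6) but 19 ≡ 3 (mod 8), so the conjunction on the right does not hold.

The forward direction fails; the converse holds.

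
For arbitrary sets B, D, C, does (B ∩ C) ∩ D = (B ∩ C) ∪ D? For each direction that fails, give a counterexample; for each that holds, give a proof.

(⟹) Let x ∈ (B ∩ C) ∩ D. Then x ∈ B ∩ D ∩ C, from which x ∈ (B ∩ C) ∪ D.

(⟸) This inclusion fails. Take B = ∅, D = {1}, C = ∅; then 1 ∈ (B ∩ C) ∪ D but 1 ∉ (B ∩ C) ∩ D.

(⊆) holds; (⊇) fails.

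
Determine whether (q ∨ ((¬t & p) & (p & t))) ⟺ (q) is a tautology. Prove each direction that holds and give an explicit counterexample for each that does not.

(⟹) Assume the antecedent. If t is true, the antecedent forces (t = T, q = T, p = F) or (t = T, q = T, p = T), and q holds there. If t is false, the antecedent forces (t = F, q = T, p = F) or (t = F, q = T, p = T), and q holds there. Either way q holds.

(⟸) Assume the antecedent. If t is true, the antecedent forces (t = T, q = T, p = F) or (t = T, q = T, p = T), and q ∨ ((¬t & p) & (p & t)) holds there. If t is false, the antecedent forces (t = F, q = T, p = F) or (t = F, q = T, p = T), and q ∨ ((¬t & p) & (p & t)) holds there. Either way q ∨ ((¬t & p) & (p & t)) holds.

Equivalent; both directions hold.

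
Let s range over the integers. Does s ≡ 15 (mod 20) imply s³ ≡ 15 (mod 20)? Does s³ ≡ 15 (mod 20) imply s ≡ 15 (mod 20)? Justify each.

(⇒) Suppose s ≡ 15 (mod 20). Write s = 20j + 15. Then (20j + 15)³ = 8000j³ + 18000j² + 13500j + 3375 = 20(400j³ + 900j² + 675j + 168) + 15, so s³ ≡ 15 (mod 20).

(⇐) Conversely, suppose s³ ≡ 15 (mod 20). The only residue r in {0, …, 19} with r³ ≡ 15 (mod 20) is r = 15, so s ≡ 15 (mod 20).

Equivalent; both directions hold.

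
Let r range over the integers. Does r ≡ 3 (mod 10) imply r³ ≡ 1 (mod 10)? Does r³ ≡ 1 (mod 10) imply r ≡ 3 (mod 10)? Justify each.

Neither direction holds.

[⇒] This fails: take r = 3. Then 3 ≡ 3 (mod 10), but 3³ = 27 ≡ 7 (mod 10), not 1.

[⇐] This fails: take r = 1. Then 1³ = 1 ≡ 1 (mod 10), yet 1 ≡ 1 (mod 10), not 3.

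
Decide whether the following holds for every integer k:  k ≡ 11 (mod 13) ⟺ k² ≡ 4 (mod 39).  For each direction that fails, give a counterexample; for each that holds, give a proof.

(→) This fails: take k = 24. Then 24 ≡ 11 (mod 13), but 24² = 576 ≡ 30 (mod 39), not 4.

(←) This fails: take k = 2. Then 2² = 4 ≡ 4 (mod 39), yet 2 ≡ 2 (mod 13), not 11.

Both directions fail.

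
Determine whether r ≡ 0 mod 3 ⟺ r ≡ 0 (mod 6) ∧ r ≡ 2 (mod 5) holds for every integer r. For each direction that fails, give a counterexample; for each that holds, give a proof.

[⇒] This fails: r = 0 gives 0 ≡ 0 (mod 3) but 0 ≡ 0 (mod 5), so the conjunction on the right does not hold.

[⇐] Conversely, if r ≡ 0 (mod 6) and r ≡ 2 (mod 5), then by the Chinese remainder theorem r ≡ 12 (mod 30). Since 12 ≡ 0 (mod 3) and 3 ∣ 30, we get r ≡ 0 (mod 3).

Not equivalent: only (⇐) holds.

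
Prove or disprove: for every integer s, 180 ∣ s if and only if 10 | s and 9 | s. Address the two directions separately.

Not equivalent: only (⇒) holds.

(→) If 180 ∣ s, write s = 180q. Since 180 = 18·10, s = 10·(18q), so 10 ∣ s; and since 180 = 20·9, s = 9·(20q), so 9 ∣ s.

(←) This fails: take s = 90. Both 10 ∣ 90 and 9 ∣ 90, yet 90 is not a multiple of 180 (since 90 = 0·180 + 90), so 180 ∤ 90.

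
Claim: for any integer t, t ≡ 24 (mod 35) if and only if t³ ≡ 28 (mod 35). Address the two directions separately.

Both directions fail.

(⇒) This fails: take t = 24. Then 24 ≡ 24 (mod 35), but 24³ = 13824 ≡ 34 (mod 35), not 28.

(⇐) This fails: take t = 7. Then 7³ = 343 ≡ 28 (mod 35), yet 7 ≡ 7 (mod 35), not 24.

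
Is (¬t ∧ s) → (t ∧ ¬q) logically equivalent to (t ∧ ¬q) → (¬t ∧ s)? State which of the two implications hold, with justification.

(⇒) This fails. Under t = T, s = F, q = F, the left side is true but the right side is false.

(⇐) This fails. Under t = F, s = T, q = F, the left side is false but the right side is true.

Neither implication holds.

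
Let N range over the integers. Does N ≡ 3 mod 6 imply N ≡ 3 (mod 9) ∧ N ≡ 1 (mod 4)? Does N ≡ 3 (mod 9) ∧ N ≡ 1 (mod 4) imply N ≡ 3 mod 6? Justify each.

[⇒] This fails: N = 33 gives 33 ≡ 3 (mod 6) but 33 ≡ 6 (mod 9), so the conjunction on the right does not hold.

[⇐] Conversely, if N ≡ 3 (mod 9) and N ≡ 1 (mod 4), then by the Chinese remainder theorem N ≡ 21 (mod 36). Since 21 ≡ 3 (mod 6) and 6 ∣ 36, we get N ≡ 3 (mod 6).

The forward direction fails; the converse holds.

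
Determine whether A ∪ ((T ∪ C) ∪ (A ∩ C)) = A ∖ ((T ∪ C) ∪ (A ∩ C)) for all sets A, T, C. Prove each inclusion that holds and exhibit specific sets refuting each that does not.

(⊆) This inclusion fails. Take A = ∅, T = {1}, C = ∅; then 1 ∈ A ∪ ((T ∪ C) ∪ (A ∩ C)) but 1 ∉ A ∖ ((T ∪ C) ∪ (A ∩ C)).

(⊇) Let x ∈ A ∖ ((T ∪ C) ∪ (A ∩ C)). Then x ∈ A and x ∉ T, C, from which x ∈ A ∪ ((T ∪ C) ∪ (A ∩ C)).

The sets are not equal: only the reverse inclusion holds.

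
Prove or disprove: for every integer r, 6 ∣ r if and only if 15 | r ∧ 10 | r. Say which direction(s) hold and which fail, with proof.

(→) This fails: take r = 6. Certainly 6 ∣ 6, but 15 ∤ 6.

(←) Suppose 15 ∣ r and 10 ∣ r. Any common multiple of 15 and 10 is a multiple of their lcm; here lcm(15, 10) = 15·10/gcd(15, 10) = 150/5 = 30, so 30 ∣ r. Since 6 ∣ 30, it follows that 6 ∣ r.

Not equivalent: only (⇐) holds.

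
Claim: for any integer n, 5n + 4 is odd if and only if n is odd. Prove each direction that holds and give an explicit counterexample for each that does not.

Both directions hold; the statement is true.

(→) Suppose 5n + 4 is odd. Since 5 is odd, 5n and n have the same parity, so 5n + 4 ≡ n + 4 (mod 2). As 4 is even, 5n + 4 is odd exactly when n is odd. Thus n is odd.

(←) Conversely, suppose n is odd; write n = 2j + 1. Then 5n + 4 = 5·(2j + 1) + 4 = 2·5j + 9, which is odd.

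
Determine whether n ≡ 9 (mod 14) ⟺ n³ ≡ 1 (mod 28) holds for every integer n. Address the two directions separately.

(⇒) This fails: take n = 23. Then 23 ≡ 9 (mod 14), but 23³ = 12167 ≡ 15 (mod 28), not 1.

(⇐) This fails: take n = 1. Then 1³ = 1 ≡ 1 (mod 28), yet 1 ≡ 1 (mod 14), not 9.

Both directions fail.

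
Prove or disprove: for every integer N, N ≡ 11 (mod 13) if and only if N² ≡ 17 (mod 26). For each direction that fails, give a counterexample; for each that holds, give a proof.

Neither direction holds.

Forward direction. This fails: take N = 24. Then 24 ≡ 11 (mod 13), but 24² = 576 ≡ 4 (mod 26), not 17.

Converse. This fails: take N = 15. Then 15² = 225 ≡ 17 (mod 26), yet 15 ≡ 2 (mod 13), not 11.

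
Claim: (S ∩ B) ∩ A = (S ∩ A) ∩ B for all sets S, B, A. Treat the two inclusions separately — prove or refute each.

(⟹) Let x ∈ (S ∩ B) ∩ A. Then x ∈ S ∩ B ∩ A, from which x ∈ (S ∩ A) ∩ B.

(⟸) Let x ∈ (S ∩ A) ∩ B. Then x ∈ S ∩ B ∩ A, from which x ∈ (S ∩ B) ∩ A.

Both inclusions hold; the sets are equal.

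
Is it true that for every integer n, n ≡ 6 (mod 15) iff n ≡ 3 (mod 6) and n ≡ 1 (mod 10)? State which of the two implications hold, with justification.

(→) This fails: n = 6 gives 6 ≡ 6 (mod 15) but 6 ≡ 0 (mod 6), so the conjunction on the right does not hold.

(←) Conversely, if n ≡ 3 (mod 6) and n ≡ 1 (mod 10), then by the Chinese remainder theorem n ≡ 21 (mod 30). Since 21 ≡ 6 (mod 15) and 15 ∣ 30, we get n ≡ 6 (mod 15).

(⇒) fails; (⇐) holds.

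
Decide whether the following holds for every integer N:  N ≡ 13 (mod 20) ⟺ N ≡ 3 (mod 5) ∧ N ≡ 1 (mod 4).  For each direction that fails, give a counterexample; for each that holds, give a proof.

[⇒] Suppose N ≡ 13 (mod 20); write N = 20j + 13. Since 5 ∣ 20, reducing mod 5 gives N ≡ 13 ≡ 3 (mod 5); since 4 ∣ 20, reducing mod 4 gives N ≡ 13 ≡ 1 (mod 4).

[⇐] Conversely, if N ≡ 3 (mod 5) and N ≡ 1 (mod 4), then by the Chinese remainder theorem N ≡ 13 (mod 20). This is exactly N ≡ 13 (mod 20).

Both directions hold.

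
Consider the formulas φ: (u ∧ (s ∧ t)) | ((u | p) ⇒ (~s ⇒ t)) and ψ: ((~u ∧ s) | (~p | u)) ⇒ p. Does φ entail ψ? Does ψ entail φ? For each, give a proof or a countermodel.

Both directions fail.

(→) This fails. Under p = F, u = F, t = F, s = F, the left side is true but the right side is false.

(←) This fails. Under p = T, u = F, t = F, s = F, the left side is false but the right side is true.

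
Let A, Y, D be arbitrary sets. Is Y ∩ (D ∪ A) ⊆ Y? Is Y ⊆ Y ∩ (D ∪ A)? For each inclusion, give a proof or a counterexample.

The sets are not equal: only the forward inclusion holds.

(⊆) Let x ∈ Y ∩ (D ∪ A). Then either x ∈ A ∩ Y and x ∉ D; or x ∈ Y ∩ D and x ∉ A; or x ∈ A ∩ Y ∩ D. In each case x ∈ Y, so Y ∩ (D ∪ A) ⊆ Y.

(⊇) This inclusion fails. Take A = ∅, Y = {1}, D = ∅; then 1 ∈ Y but 1 ∉ Y ∩ (D ∪ A).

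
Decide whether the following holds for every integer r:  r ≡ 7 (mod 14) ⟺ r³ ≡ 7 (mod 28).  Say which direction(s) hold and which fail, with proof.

(⟹) This fails: take r = 21. Then 21 ≡ 7 (mod 14), but 21³ = 9261 ≡ 21 (mod 28), not 7.

(⟸) Conversely, the residues r modulo 28 with r³ ≡ 7 (mod 28) are exactly {7}, and each is ≡ 7 (mod 14).

Only the converse holds.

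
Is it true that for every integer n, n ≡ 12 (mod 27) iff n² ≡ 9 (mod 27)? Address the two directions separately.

(→) Suppose n ≡ 12 (mod 27). Write n = 27j + 12. Then (27j + 12)² = 729j² + 648j + 144 = 27(27j² + 24j + 5) + 9, so n² ≡ 9 (mod 27).

(←) This fails: take n = 3. Then 3² = 9 ≡ 9 (mod 27), yet 3 ≡ 3 (mod 27), not 12.

The forward direction holds; the converse fails.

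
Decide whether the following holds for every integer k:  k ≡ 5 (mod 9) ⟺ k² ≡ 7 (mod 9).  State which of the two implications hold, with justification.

Not equivalent: only (⇒) holds.

(⇒) Suppose k ≡ 5 (mod 9). Write k = 9j + 5. Then (9j + 5)² = 81j² + 90j + 25 = 9(9j² + 10j + 2) + 7, so k² ≡ 7 (mod 9).

(⇐) This fails: take k = 4. Then 4² = 16 ≡ 7 (mod 9), yet 4 ≡ 4 (mod 9), not 5.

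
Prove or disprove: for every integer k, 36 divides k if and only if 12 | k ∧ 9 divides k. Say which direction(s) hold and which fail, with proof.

(⇒) If 36 ∣ k, write k = 36q. Since 36 = 3·12, k = 12·(3q), so 12 ∣ k; and since 36 = 4·9, k = 9·(4q), so 9 ∣ k.

(⇐) Suppose 12 ∣ k and 9 ∣ k. Any common multiple of 12 and 9 is a multiple of their lcm; here lcm(12, 9) = 12·9/gcd(12, 9) = 108/3 = 36, so 36 ∣ k.

Equivalent; both directions hold.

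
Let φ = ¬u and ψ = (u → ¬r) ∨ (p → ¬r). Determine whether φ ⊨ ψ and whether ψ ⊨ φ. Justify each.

The forward direction holds; the converse fails.

(→) Assume the antecedent. If p is true, the antecedent forces (p = T, r = F, u = F) or (p = T, r = T, u = F), and (u → ¬r) ∨ (p → ¬r) holds there. If p is false, (u → ¬r) ∨ (p → ¬r) reduces to true regardless of the other variables. Either way (u → ¬r) ∨ (p → ¬r) holds.

(←) This fails. Under p = F, r = F, u = T, the left side is false but the right side is true.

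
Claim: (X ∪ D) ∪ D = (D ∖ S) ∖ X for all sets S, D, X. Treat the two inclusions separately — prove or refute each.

The sets are not equal: only the reverse inclusion holds.

(⟹) This inclusion fails. Take S = {1}, D = {1}, X = ∅; then 1 ∈ (X ∪ D) ∪ D but 1 ∉ (D ∖ S) ∖ X.

(⟸) Let x ∈ (D ∖ S) ∖ X. Then x ∈ D and x ∉ S, X, from which x ∈ (X ∪ D) ∪ D.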